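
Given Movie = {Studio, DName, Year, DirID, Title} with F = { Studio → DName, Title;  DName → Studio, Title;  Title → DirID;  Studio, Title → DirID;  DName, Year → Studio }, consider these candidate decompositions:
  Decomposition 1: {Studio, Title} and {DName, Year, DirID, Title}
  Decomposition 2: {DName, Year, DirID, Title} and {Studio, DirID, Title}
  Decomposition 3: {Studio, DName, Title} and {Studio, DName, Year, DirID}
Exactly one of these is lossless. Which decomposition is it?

Decomposition 3

Decomposition 1: common = {Title}, closure = {DirID, Title} → lossy.
Decomposition 2: common = {DirID, Title}, closure = {DirID, Title} → lossy.
Decomposition 3: common = {Studio, DName}, closure = {Studio, DName, DirID, Title} → lossless.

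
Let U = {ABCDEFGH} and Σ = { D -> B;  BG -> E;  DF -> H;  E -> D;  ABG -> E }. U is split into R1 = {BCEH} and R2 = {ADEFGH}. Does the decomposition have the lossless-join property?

Common attributes: R1 ∩ R2 = {EH}.
Closure of {EH}: E → D applies, adding D; D → B applies, adding B. So (EH)⁺ = {BDEH}.
The closure contains neither all of R1 = {BCEH} nor all of R2 = {ADEFGH}, so the common attributes are not a superkey of either fragment. The join is lossy.

No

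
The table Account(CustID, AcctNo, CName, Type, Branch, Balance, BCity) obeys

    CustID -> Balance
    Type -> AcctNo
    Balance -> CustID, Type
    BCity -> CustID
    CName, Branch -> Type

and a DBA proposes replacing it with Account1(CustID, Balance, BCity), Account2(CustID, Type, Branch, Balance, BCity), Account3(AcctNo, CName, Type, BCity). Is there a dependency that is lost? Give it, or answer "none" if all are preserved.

Check CName, Branch → Type: no single fragment contains all of {CName, Type, Branch}, and the restricted closure of {CName, Branch} across the fragments never reaches {Type}.
CustID → Balance is preserved.
Type → AcctNo is preserved.
Balance → CustID, Type is preserved.
BCity → CustID is preserved.

CName, Branch -> Type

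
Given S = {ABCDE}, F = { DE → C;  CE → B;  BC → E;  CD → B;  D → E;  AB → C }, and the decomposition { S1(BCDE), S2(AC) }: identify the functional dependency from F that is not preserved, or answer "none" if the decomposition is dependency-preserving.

AB → C

Check AB → C: no single fragment contains all of {ABC}, and the restricted closure of {AB} across the fragments never reaches {C}.
DE → C is preserved.
CE → B is preserved.
BC → E is preserved.
CD → B is preserved.
D → E is preserved.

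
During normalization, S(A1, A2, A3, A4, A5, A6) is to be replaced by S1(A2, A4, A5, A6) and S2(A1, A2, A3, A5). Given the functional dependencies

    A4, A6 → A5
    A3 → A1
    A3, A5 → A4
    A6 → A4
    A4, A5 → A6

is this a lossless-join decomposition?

Common attributes: S1 ∩ S2 = {A2, A5}.
No dependency enlarges {A2, A5}, so (A2, A5)⁺ = {A2, A5}.
The closure contains neither all of S1 = {A2, A4, A5, A6} nor all of S2 = {A1, A2, A3, A5}, so the common attributes are not a superkey of either fragment. The join is lossy.

No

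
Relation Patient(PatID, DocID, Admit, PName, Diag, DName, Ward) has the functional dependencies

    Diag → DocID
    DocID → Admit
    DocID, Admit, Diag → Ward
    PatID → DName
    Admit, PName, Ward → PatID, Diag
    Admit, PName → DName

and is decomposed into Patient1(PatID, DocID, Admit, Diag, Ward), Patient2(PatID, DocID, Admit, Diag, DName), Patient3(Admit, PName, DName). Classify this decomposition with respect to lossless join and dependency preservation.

Lossless test (chase): Rows 1 and 2 agree on DocID, Admit, Diag; apply DocID, Admit, Diag→Ward and equate their Ward entries. Rows 1 and 2 agree on PatID; apply PatID→DName and equate their DName entries. No row becomes fully distinguished — the join is lossy.
Dependency preservation: the restricted closure of {Admit, PName, Ward} across the fragments never reaches {PatID, Diag}, so Admit, PName, Ward → PatID, Diag cannot be enforced without a join — not preserved.

lossy and not dependency-preserving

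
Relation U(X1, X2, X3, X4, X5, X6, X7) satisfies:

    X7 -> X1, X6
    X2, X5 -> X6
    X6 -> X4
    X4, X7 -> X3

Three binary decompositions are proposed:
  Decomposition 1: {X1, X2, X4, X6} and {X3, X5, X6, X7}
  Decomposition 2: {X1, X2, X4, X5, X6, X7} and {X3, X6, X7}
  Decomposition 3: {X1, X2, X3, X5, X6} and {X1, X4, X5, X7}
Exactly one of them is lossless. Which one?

Decomposition 2

Decomposition 1: common = {X6}, closure = {X4, X6} → lossy.
Decomposition 2: common = {X6, X7}, closure = {X1, X3, X4, X6, X7} → lossless.
Decomposition 3: common = {X1, X5}, closure = {X1, X5} → lossy.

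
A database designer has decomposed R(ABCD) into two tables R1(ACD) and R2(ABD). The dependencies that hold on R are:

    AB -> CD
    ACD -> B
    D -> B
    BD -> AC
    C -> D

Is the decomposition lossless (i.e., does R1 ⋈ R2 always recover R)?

Yes

Common attributes: R1 ∩ R2 = {AD}.
Closure of {AD}: D → B applies, adding B; BD → AC applies, adding C. So (AD)⁺ = {ABCD}.
This closure contains every attribute of R1, so R1 ∩ R2 → R1. The join is lossless.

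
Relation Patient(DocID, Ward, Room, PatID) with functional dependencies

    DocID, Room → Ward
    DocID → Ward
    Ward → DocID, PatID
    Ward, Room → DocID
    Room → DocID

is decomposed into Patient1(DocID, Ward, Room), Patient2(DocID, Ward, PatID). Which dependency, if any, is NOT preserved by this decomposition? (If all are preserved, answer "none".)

none

DocID, Room → Ward lies within Patient1.
DocID → Ward lies within Patient1.
Ward → DocID, PatID lies within Patient2.
Ward, Room → DocID lies within Patient1.
Room → DocID lies within Patient1.
Every dependency is enforceable on the fragments, so the decomposition is dependency-preserving.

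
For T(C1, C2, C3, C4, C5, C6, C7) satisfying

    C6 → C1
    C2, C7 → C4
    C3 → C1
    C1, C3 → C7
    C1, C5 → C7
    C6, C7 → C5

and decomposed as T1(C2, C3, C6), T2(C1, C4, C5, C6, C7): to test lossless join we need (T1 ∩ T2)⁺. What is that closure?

T1 ∩ T2 = {C6}.
C6 → C1 applies, adding C1
Closure: {C1, C6}.

C1, C6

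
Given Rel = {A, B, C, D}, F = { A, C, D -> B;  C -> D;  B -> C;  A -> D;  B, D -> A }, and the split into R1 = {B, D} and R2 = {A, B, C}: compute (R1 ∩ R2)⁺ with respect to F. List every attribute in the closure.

A, B, C, D

R1 ∩ R2 = {B}.
B → C applies, adding C
C → D applies, adding D
B, D → A applies, adding A
Closure: {A, B, C, D}.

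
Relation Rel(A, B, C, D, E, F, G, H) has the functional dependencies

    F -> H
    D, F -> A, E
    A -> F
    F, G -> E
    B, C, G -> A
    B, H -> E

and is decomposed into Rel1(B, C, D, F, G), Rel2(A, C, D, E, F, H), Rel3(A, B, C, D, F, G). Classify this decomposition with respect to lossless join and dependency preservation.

lossless but not dependency-preserving

Lossless test (chase): Rows 1 and 2 agree on F; apply F→H and equate their H entries. Rows 1 and 3 agree on F; apply F→H and equate their H entries. Rows 1 and 2 agree on D, F; apply D, F→A, E and equate their A, E entries. Rows 1 and 3 agree on D, F; apply D, F→A, E and equate their A, E entries. Row 1 is now all distinguished symbols — the join is lossless.
Dependency preservation: the restricted closure of {F, G} across the fragments never reaches {E}, so F, G → E cannot be enforced without a join — not preserved.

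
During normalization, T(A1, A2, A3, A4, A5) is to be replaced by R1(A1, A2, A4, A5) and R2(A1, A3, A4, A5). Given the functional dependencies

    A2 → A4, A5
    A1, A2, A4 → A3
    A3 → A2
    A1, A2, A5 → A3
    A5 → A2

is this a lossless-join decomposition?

Common attributes: R1 ∩ R2 = {A1, A4, A5}.
Closure of {A1, A4, A5}: A5 → A2 applies, adding A2; A1, A2, A4 → A3 applies, adding A3. So (A1, A4, A5)⁺ = {A1, A2, A3, A4, A5}.
This closure contains every attribute of R1, so R1 ∩ R2 → R1. The join is lossless.

Yes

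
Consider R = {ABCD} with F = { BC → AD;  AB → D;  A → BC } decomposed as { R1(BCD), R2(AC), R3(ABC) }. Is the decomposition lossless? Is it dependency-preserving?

lossless and dependency-preserving

Lossless test (chase): Rows 1 and 3 agree on BC; apply BC→AD and equate their AD entries. Rows 1 and 2 agree on A; apply A→BC and equate their BC entries. Rows 1 and 2 agree on BC; apply BC→AD and equate their AD entries. Row 1 is now all distinguished symbols — the join is lossless.
Dependency preservation: BC → AD; AB → D are not contained in any single fragment, but the restricted closure of each left-hand side across the fragments still reaches the right-hand side; the remaining FDs each lie inside some fragment. All dependencies are preserved.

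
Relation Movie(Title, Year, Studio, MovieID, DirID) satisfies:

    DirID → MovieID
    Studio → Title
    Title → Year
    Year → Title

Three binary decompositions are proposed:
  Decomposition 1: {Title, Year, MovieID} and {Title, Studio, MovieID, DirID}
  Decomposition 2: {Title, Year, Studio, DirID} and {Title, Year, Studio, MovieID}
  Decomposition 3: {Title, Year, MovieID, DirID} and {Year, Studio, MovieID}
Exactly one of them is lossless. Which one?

Decomposition 1

Decomposition 1: common = {Title, MovieID}, closure = {Title, Year, MovieID} → lossless.
Decomposition 2: common = {Title, Year, Studio}, closure = {Title, Year, Studio} → lossy.
Decomposition 3: common = {Year, MovieID}, closure = {Title, Year, MovieID} → lossy.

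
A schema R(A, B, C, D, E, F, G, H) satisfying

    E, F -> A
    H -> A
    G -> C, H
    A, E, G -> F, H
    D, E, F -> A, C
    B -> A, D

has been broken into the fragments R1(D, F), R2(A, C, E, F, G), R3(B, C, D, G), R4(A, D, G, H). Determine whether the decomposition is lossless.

Chase test. Columns are A, B, C, D, E, F, G, H; row i has aⱼ where attribute j ∈ Ri, else bᵢⱼ.
Initial tableau (one row per fragment):
  row 1: b11 b12 b13 a4 b15 a6 b17 b18
  row 2: a1 b22 a3 b24 a5 a6 a7 b28
  row 3: b31 a2 a3 a4 b35 b36 a7 b38
  row 4: a1 b42 b43 a4 b45 b46 a7 a8
Rows 2 and 3 agree on G; apply G→C, H and equate their C, H entries.
Rows 2 and 4 agree on G; apply G→C, H and equate their C, H entries.
Rows 2 and 3 agree on H; apply H→A and equate their A entries.
No row becomes fully distinguished — the join is lossy.

No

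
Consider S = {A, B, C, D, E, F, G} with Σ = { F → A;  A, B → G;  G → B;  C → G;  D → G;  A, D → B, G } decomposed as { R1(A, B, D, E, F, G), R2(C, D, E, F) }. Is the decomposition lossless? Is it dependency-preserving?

Lossless test: (D, E, F)⁺ = {A, B, D, E, F, G}, which contains all of one fragment — lossless.
Dependency preservation: the restricted closure of {C} across the fragments never reaches {G}, so C → G cannot be enforced without a join — not preserved.

lossless but not dependency-preserving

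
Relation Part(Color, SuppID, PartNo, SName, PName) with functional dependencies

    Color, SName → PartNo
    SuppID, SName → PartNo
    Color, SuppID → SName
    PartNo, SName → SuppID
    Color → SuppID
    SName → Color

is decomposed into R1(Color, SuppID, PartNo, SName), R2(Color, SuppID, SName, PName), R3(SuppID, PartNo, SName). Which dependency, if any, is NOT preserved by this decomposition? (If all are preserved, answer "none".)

Color, SName → PartNo lies within R1.
SuppID, SName → PartNo lies within R1.
Color, SuppID → SName lies within R1.
PartNo, SName → SuppID lies within R1.
Color → SuppID lies within R1.
SName → Color lies within R1.
Every dependency is enforceable on the fragments, so the decomposition is dependency-preserving.

none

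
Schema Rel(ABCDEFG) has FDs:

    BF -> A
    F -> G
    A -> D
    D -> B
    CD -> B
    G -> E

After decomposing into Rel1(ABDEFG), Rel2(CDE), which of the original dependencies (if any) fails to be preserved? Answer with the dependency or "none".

BF → A lies within Rel1.
F → G lies within Rel1.
A → D lies within Rel1.
D → B lies within Rel1.
CD → B: restricted closure across fragments reaches B.
G → E lies within Rel1.
Every dependency is enforceable on the fragments, so the decomposition is dependency-preserving.

none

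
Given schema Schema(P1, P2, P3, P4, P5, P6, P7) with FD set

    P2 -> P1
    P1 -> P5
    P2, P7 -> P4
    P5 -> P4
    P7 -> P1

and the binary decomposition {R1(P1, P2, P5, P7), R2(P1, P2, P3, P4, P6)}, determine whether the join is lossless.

Common attributes: R1 ∩ R2 = {P1, P2}.
Closure of {P1, P2}: P1 → P5 applies, adding P5; P5 → P4 applies, adding P4. So (P1, P2)⁺ = {P1, P2, P4, P5}.
The closure contains neither all of R1 = {P1, P2, P5, P7} nor all of R2 = {P1, P2, P3, P4, P6}, so the common attributes are not a superkey of either fragment. The join is lossy.

No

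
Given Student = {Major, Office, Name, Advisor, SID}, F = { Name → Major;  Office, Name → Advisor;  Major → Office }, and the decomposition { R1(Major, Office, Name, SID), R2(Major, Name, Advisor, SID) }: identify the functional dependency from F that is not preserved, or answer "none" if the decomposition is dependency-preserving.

Name → Major lies within R1.
Office, Name → Advisor: restricted closure across fragments reaches Advisor.
Major → Office lies within R1.
Every dependency is enforceable on the fragments, so the decomposition is dependency-preserving.

none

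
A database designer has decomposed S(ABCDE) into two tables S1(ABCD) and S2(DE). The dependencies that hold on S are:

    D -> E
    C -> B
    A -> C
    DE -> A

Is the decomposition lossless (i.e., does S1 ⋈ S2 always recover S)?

Common attributes: S1 ∩ S2 = {D}.
Closure of {D}: D → E applies, adding E; DE → A applies, adding A; A → C applies, adding C; C → B applies, adding B. So (D)⁺ = {ABCDE}.
This closure contains every attribute of S1, so S1 ∩ S2 → S1. The join is lossless.

Yes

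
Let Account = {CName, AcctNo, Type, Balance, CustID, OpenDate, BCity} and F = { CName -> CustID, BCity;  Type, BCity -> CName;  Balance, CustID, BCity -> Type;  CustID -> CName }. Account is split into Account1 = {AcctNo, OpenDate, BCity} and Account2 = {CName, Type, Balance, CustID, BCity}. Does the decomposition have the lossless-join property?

No

Common attributes: Account1 ∩ Account2 = {BCity}.
No dependency enlarges {BCity}, so (BCity)⁺ = {BCity}.
The closure contains neither all of Account1 = {AcctNo, OpenDate, BCity} nor all of Account2 = {CName, Type, Balance, CustID, BCity}, so the common attributes are not a superkey of either fragment. The join is lossy.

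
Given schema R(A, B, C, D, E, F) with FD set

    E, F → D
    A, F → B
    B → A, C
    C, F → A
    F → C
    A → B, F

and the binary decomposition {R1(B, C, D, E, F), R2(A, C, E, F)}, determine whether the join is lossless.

Common attributes: R1 ∩ R2 = {C, E, F}.
Closure of {C, E, F}: E, F → D applies, adding D; C, F → A applies, adding A; A → B, F applies, adding B. So (C, E, F)⁺ = {A, B, C, D, E, F}.
This closure contains every attribute of R1, so R1 ∩ R2 → R1. The join is lossless.

Yes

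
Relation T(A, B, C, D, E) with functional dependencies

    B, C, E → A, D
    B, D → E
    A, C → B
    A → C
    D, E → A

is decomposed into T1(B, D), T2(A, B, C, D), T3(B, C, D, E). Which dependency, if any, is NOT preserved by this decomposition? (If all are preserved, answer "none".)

B, C, E → A, D: restricted closure across fragments reaches A, D.
B, D → E lies within T3.
A, C → B lies within T2.
A → C lies within T2.
D, E → A: restricted closure across fragments reaches A.
Every dependency is enforceable on the fragments, so the decomposition is dependency-preserving.

none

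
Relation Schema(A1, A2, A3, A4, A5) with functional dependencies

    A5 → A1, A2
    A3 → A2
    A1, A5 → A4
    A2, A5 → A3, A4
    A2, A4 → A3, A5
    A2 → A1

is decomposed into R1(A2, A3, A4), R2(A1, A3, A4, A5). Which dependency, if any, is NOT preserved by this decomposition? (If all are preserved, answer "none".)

A2 → A1

Check A2 → A1: no single fragment contains all of {A1, A2}, and the restricted closure of {A2} across the fragments never reaches {A1}.
A5 → A1, A2 is preserved.
A3 → A2 is preserved.
A1, A5 → A4 is preserved.
A2, A5 → A3, A4 is preserved.
A2, A4 → A3, A5 is preserved.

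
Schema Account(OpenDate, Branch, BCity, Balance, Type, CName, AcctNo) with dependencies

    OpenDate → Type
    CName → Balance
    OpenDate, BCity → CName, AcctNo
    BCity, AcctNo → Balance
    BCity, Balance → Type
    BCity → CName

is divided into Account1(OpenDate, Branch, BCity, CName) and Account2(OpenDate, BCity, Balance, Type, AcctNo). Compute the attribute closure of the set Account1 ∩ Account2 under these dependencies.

OpenDate, BCity, Balance, Type, CName, AcctNo

Account1 ∩ Account2 = {OpenDate, BCity}.
OpenDate → Type applies, adding Type
OpenDate, BCity → CName, AcctNo applies, adding CName, AcctNo
BCity, AcctNo → Balance applies, adding Balance
Closure: {OpenDate, BCity, Balance, Type, CName, AcctNo}.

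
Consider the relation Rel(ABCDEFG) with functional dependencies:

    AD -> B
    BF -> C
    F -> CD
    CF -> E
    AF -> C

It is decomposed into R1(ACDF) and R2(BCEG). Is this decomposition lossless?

Common attributes: R1 ∩ R2 = {C}.
No dependency enlarges {C}, so (C)⁺ = {C}.
The closure contains neither all of R1 = {ACDF} nor all of R2 = {BCEG}, so the common attributes are not a superkey of either fragment. The join is lossy.

No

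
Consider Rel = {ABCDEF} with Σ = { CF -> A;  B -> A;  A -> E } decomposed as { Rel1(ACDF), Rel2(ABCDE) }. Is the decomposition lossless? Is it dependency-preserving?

Lossless test: (ACD)⁺ = {ACDE}, which is a superkey of neither fragment — lossy.
Dependency preservation: every FD's attributes lie within a single fragment, so each can be enforced locally — preserved.

lossy but dependency-preserving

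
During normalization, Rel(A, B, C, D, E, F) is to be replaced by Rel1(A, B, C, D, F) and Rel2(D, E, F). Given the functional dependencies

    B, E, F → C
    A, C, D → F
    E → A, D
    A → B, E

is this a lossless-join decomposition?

Common attributes: Rel1 ∩ Rel2 = {D, F}.
No dependency enlarges {D, F}, so (D, F)⁺ = {D, F}.
The closure contains neither all of Rel1 = {A, B, C, D, F} nor all of Rel2 = {D, E, F}, so the common attributes are not a superkey of either fragment. The join is lossy.

No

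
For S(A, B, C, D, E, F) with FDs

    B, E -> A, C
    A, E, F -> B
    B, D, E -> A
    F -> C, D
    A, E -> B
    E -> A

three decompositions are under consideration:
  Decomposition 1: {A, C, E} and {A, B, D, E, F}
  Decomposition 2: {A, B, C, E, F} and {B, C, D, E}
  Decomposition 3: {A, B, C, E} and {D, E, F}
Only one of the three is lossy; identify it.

Decomposition 2

Decomposition 1: common = {A, E}, closure = {A, B, C, E} → lossless.
Decomposition 2: common = {B, C, E}, closure = {A, B, C, E} → lossy.
Decomposition 3: common = {E}, closure = {A, B, C, E} → lossless.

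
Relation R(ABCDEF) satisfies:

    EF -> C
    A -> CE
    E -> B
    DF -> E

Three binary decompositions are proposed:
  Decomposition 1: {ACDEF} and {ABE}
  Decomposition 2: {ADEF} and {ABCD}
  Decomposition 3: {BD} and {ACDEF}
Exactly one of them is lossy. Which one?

Decomposition 3

Decomposition 1: common = {AE}, closure = {ABCE} → lossless.
Decomposition 2: common = {AD}, closure = {ABCDE} → lossless.
Decomposition 3: common = {D}, closure = {D} → lossy.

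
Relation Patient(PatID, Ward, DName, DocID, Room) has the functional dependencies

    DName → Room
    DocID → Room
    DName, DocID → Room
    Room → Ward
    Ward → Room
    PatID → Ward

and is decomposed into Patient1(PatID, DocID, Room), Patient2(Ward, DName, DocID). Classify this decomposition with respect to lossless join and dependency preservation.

Lossless test: (DocID)⁺ = {Ward, DocID, Room}, which is a superkey of neither fragment — lossy.
Dependency preservation: the restricted closure of {DName} across the fragments never reaches {Room}, so DName → Room cannot be enforced without a join — not preserved.

lossy and not dependency-preserving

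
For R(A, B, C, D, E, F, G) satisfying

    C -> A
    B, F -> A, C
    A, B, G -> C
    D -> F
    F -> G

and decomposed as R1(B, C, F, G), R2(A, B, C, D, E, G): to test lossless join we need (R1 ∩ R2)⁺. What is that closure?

R1 ∩ R2 = {B, C, G}.
C → A applies, adding A
Closure: {A, B, C, G}.

A, B, C, G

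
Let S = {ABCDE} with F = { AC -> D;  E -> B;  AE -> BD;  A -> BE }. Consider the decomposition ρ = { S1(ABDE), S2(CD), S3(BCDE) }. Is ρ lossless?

No

Chase test. Columns are ABCDE; row i has aⱼ where attribute j ∈ Si, else bᵢⱼ.
Initial tableau (one row per fragment):
  row 1: a1 a2 b13 a4 a5
  row 2: b21 b22 a3 a4 b25
  row 3: b31 a2 a3 a4 a5
No row becomes fully distinguished — the join is lossy.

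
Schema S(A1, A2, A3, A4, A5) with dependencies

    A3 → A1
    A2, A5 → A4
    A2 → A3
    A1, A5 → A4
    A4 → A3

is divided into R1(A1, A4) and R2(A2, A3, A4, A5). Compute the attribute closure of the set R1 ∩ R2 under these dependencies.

R1 ∩ R2 = {A4}.
A4 → A3 applies, adding A3
A3 → A1 applies, adding A1
Closure: {A1, A3, A4}.

A1, A3, A4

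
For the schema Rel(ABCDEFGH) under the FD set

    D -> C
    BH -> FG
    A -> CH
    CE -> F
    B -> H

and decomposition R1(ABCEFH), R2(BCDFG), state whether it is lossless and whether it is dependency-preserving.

lossy but dependency-preserving

Lossless test: (BCF)⁺ = {BCFGH}, which is a superkey of neither fragment — lossy.
Dependency preservation: BH → FG is not contained in any single fragment, but the restricted closure of its left-hand side across the fragments still reaches the right-hand side; the remaining FDs each lie inside some fragment. All dependencies are preserved.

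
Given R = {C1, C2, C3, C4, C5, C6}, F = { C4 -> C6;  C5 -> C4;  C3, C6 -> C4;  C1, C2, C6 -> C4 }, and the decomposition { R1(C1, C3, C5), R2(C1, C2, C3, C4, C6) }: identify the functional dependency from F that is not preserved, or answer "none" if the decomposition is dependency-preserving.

Check C5 → C4: no single fragment contains all of {C4, C5}, and the restricted closure of {C5} across the fragments never reaches {C4}.
C4 → C6 is preserved.
C3, C6 → C4 is preserved.
C1, C2, C6 → C4 is preserved.

C5 -> C4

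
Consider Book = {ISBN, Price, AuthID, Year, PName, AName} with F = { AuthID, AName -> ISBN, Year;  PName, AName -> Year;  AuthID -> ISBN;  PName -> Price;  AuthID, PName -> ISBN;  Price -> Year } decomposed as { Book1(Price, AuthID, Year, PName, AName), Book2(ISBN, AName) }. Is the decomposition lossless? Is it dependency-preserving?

Lossless test: (AName)⁺ = {AName}, which is a superkey of neither fragment — lossy.
Dependency preservation: the restricted closure of {AuthID, AName} across the fragments never reaches {ISBN, Year}, so AuthID, AName → ISBN, Year cannot be enforced without a join — not preserved.

lossy and not dependency-preserving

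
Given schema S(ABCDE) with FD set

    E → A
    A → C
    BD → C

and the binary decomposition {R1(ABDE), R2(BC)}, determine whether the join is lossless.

No

Common attributes: R1 ∩ R2 = {B}.
No dependency enlarges {B}, so (B)⁺ = {B}.
The closure contains neither all of R1 = {ABDE} nor all of R2 = {BC}, so the common attributes are not a superkey of either fragment. The join is lossy.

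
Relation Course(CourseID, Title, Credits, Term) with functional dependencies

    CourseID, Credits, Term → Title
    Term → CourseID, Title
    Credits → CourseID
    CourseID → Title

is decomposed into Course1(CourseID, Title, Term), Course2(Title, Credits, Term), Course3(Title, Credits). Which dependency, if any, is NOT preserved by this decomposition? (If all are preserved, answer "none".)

Check Credits → CourseID: no single fragment contains all of {CourseID, Credits}, and the restricted closure of {Credits} across the fragments never reaches {CourseID}.
CourseID, Credits, Term → Title is preserved.
Term → CourseID, Title is preserved.
CourseID → Title is preserved.

Credits → CourseID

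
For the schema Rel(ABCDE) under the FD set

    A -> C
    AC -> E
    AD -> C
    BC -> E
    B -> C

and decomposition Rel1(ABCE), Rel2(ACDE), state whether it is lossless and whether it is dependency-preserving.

lossy but dependency-preserving

Lossless test: (ACE)⁺ = {ACE}, which is a superkey of neither fragment — lossy.
Dependency preservation: every FD's attributes lie within a single fragment, so each can be enforced locally — preserved.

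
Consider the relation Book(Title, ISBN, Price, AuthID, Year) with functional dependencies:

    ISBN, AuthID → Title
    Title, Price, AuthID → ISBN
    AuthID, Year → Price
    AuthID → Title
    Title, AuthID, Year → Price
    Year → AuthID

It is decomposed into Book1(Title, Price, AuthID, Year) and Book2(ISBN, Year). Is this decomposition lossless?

Yes

Common attributes: Book1 ∩ Book2 = {Year}.
Closure of {Year}: Year → AuthID applies, adding AuthID; AuthID, Year → Price applies, adding Price; AuthID → Title applies, adding Title; Title, Price, AuthID → ISBN applies, adding ISBN. So (Year)⁺ = {Title, ISBN, Price, AuthID, Year}.
This closure contains every attribute of Book1, so Book1 ∩ Book2 → Book1. The join is lossless.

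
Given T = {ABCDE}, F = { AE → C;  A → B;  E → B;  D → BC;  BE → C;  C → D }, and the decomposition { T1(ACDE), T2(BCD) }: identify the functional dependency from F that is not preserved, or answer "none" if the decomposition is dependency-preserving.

A → B

Check A → B: no single fragment contains all of {AB}, and the restricted closure of {A} across the fragments never reaches {B}.
AE → C is preserved.
E → B is preserved.
D → BC is preserved.
BE → C is preserved.
C → D is preserved.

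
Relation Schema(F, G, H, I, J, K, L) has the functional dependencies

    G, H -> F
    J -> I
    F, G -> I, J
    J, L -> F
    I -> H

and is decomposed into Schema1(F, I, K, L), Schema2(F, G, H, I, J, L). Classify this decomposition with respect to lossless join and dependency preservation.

lossy but dependency-preserving

Lossless test: (F, I, L)⁺ = {F, H, I, L}, which is a superkey of neither fragment — lossy.
Dependency preservation: every FD's attributes lie within a single fragment, so each can be enforced locally — preserved.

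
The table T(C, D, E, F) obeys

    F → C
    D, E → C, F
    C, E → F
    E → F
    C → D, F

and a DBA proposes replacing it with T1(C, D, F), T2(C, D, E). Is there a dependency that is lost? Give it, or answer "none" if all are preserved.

none

F → C lies within T1.
D, E → C, F: restricted closure across fragments reaches C, F.
C, E → F: restricted closure across fragments reaches F.
E → F: restricted closure across fragments reaches F.
C → D, F lies within T1.
Every dependency is enforceable on the fragments, so the decomposition is dependency-preserving.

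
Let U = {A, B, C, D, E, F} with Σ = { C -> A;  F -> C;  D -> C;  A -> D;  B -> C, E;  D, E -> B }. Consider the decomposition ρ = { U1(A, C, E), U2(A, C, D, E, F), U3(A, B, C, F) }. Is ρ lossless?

Chase test. Columns are A, B, C, D, E, F; row i has aⱼ where attribute j ∈ Ui, else bᵢⱼ.
Initial tableau (one row per fragment):
  row 1: a1 b12 a3 b14 a5 b16
  row 2: a1 b22 a3 a4 a5 a6
  row 3: a1 a2 a3 b34 b35 a6
Rows 1 and 2 agree on A; apply A→D and equate their D entries.
Rows 1 and 3 agree on A; apply A→D and equate their D entries.
Rows 1 and 2 agree on D, E; apply D, E→B and equate their B entries.
No row becomes fully distinguished — the join is lossy.

No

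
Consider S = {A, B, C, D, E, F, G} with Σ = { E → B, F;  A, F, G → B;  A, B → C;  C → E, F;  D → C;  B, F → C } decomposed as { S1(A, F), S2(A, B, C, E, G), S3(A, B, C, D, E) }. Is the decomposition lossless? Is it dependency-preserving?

lossy and not dependency-preserving

Lossless test (chase): Rows 2 and 3 agree on E; apply E→B, F and equate their B, F entries. No row becomes fully distinguished — the join is lossy.
Dependency preservation: the restricted closure of {E} across the fragments never reaches {B, F}, so E → B, F cannot be enforced without a join — not preserved.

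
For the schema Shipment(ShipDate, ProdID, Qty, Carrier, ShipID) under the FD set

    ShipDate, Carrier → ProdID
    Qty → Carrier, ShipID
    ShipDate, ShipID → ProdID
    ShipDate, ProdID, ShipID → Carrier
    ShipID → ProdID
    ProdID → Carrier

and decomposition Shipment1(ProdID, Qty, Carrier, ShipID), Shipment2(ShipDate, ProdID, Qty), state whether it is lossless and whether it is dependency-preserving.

Lossless test: (ProdID, Qty)⁺ = {ProdID, Qty, Carrier, ShipID}, which contains all of one fragment — lossless.
Dependency preservation: the restricted closure of {ShipDate, Carrier} across the fragments never reaches {ProdID}, so ShipDate, Carrier → ProdID cannot be enforced without a join — not preserved.

lossless but not dependency-preserving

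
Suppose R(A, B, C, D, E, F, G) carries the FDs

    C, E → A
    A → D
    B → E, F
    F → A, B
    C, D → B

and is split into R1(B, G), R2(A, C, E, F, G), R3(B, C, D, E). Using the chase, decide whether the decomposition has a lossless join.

Yes

Chase test. Columns are A, B, C, D, E, F, G; row i has aⱼ where attribute j ∈ Ri, else bᵢⱼ.
Initial tableau (one row per fragment):
  row 1: b11 a2 b13 b14 b15 b16 a7
  row 2: a1 b22 a3 b24 a5 a6 a7
  row 3: b31 a2 a3 a4 a5 b36 b37
Rows 2 and 3 agree on C, E; apply C, E→A and equate their A entries.
Rows 2 and 3 agree on A; apply A→D and equate their D entries.
Rows 1 and 3 agree on B; apply B→E, F and equate their E, F entries.
Rows 1 and 3 agree on F; apply F→A, B and equate their A, B entries.
Rows 2 and 3 agree on C, D; apply C, D→B and equate their B entries.
Rows 1 and 2 agree on A; apply A→D and equate their D entries.
Rows 1 and 2 agree on B; apply B→E, F and equate their E, F entries.
Row 2 is now all distinguished symbols — the join is lossless.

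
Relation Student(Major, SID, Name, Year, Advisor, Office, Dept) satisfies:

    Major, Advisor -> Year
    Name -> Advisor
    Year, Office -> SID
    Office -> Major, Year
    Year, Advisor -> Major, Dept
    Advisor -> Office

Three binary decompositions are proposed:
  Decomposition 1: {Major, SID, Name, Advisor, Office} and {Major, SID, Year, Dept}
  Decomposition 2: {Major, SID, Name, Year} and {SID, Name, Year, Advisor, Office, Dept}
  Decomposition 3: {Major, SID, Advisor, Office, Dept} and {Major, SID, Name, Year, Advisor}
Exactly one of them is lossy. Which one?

Decomposition 1

Decomposition 1: common = {Major, SID}, closure = {Major, SID} → lossy.
Decomposition 2: common = {SID, Name, Year}, closure = {Major, SID, Name, Year, Advisor, Office, Dept} → lossless.
Decomposition 3: common = {Major, SID, Advisor}, closure = {Major, SID, Year, Advisor, Office, Dept} → lossless.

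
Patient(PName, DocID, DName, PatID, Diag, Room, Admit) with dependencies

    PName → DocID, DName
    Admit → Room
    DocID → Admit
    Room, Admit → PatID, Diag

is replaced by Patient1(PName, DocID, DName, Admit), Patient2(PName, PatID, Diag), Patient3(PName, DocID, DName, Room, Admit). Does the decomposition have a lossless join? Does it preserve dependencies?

lossless but not dependency-preserving

Lossless test (chase): Rows 1 and 2 agree on PName; apply PName→DocID, DName and equate their DocID, DName entries. Rows 1 and 3 agree on Admit; apply Admit→Room and equate their Room entries. Rows 1 and 2 agree on DocID; apply DocID→Admit and equate their Admit entries. Rows 1 and 3 agree on Room, Admit; apply Room, Admit→PatID, Diag and equate their PatID, Diag entries. Rows 1 and 2 agree on Admit; apply Admit→Room and equate their Room entries. Rows 1 and 2 agree on Room, Admit; apply Room, Admit→PatID, Diag and equate their PatID, Diag entries. Row 1 is now all distinguished symbols — the join is lossless.
Dependency preservation: the restricted closure of {Room, Admit} across the fragments never reaches {PatID, Diag}, so Room, Admit → PatID, Diag cannot be enforced without a join — not preserved.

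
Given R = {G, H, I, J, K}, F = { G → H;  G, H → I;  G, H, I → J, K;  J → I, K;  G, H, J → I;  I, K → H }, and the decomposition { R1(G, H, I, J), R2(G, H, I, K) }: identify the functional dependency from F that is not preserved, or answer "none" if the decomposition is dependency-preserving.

J → I, K

Check J → I, K: no single fragment contains all of {I, J, K}, and the restricted closure of {J} across the fragments never reaches {I, K}.
G → H is preserved.
G, H → I is preserved.
G, H, I → J, K is preserved.
G, H, J → I is preserved.
I, K → H is preserved.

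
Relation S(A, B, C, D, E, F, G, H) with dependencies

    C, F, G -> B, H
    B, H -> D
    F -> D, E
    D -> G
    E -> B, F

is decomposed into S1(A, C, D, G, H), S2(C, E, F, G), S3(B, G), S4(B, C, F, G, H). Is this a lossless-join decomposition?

Chase test. Columns are A, B, C, D, E, F, G, H; row i has aⱼ where attribute j ∈ Si, else bᵢⱼ.
Initial tableau (one row per fragment):
  row 1: a1 b12 a3 a4 b15 b16 a7 a8
  row 2: b21 b22 a3 b24 a5 a6 a7 b28
  row 3: b31 a2 b33 b34 b35 b36 a7 b38
  row 4: b41 a2 a3 b44 b45 a6 a7 a8
Rows 2 and 4 agree on C, F, G; apply C, F, G→B, H and equate their B, H entries.
Rows 2 and 4 agree on B, H; apply B, H→D and equate their D entries.
Rows 2 and 4 agree on F; apply F→D, E and equate their D, E entries.
No row becomes fully distinguished — the join is lossy.

No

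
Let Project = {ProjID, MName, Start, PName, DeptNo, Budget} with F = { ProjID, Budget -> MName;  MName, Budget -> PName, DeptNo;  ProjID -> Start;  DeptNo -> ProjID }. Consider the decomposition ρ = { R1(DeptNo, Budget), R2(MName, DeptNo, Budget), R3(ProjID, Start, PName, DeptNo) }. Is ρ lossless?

No

Chase test. Columns are ProjID, MName, Start, PName, DeptNo, Budget; row i has aⱼ where attribute j ∈ Ri, else bᵢⱼ.
Initial tableau (one row per fragment):
  row 1: b11 b12 b13 b14 a5 a6
  row 2: b21 a2 b23 b24 a5 a6
  row 3: a1 b32 a3 a4 a5 b36
Rows 1 and 2 agree on DeptNo; apply DeptNo→ProjID and equate their ProjID entries.
Rows 1 and 3 agree on DeptNo; apply DeptNo→ProjID and equate their ProjID entries.
Rows 1 and 2 agree on ProjID, Budget; apply ProjID, Budget→MName and equate their MName entries.
Rows 1 and 2 agree on MName, Budget; apply MName, Budget→PName, DeptNo and equate their PName, DeptNo entries.
Rows 1 and 2 agree on ProjID; apply ProjID→Start and equate their Start entries.
Rows 1 and 3 agree on ProjID; apply ProjID→Start and equate their Start entries.
No row becomes fully distinguished — the join is lossy.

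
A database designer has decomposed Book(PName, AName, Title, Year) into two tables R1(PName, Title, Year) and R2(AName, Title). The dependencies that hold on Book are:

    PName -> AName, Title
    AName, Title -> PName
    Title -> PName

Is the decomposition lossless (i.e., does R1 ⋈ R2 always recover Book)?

Yes

Common attributes: R1 ∩ R2 = {Title}.
Closure of {Title}: Title → PName applies, adding PName; PName → AName, Title applies, adding AName. So (Title)⁺ = {PName, AName, Title}.
This closure contains every attribute of R2, so R1 ∩ R2 → R2. The join is lossless.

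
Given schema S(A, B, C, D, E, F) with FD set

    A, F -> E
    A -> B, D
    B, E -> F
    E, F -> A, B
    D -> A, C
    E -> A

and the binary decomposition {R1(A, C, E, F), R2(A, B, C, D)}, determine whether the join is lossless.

Common attributes: R1 ∩ R2 = {A, C}.
Closure of {A, C}: A → B, D applies, adding B, D. So (A, C)⁺ = {A, B, C, D}.
This closure contains every attribute of R2, so R1 ∩ R2 → R2. The join is lossless.

Yes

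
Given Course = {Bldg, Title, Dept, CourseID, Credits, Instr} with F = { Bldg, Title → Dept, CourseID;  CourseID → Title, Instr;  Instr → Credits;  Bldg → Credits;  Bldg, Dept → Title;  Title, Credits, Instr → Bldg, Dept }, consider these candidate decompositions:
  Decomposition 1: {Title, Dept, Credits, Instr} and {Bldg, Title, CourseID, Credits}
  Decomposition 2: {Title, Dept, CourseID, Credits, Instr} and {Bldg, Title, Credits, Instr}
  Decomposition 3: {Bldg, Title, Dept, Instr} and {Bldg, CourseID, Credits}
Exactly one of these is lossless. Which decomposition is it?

Decomposition 2

Decomposition 1: common = {Title, Credits}, closure = {Title, Credits} → lossy.
Decomposition 2: common = {Title, Credits, Instr}, closure = {Bldg, Title, Dept, CourseID, Credits, Instr} → lossless.
Decomposition 3: common = {Bldg}, closure = {Bldg, Credits} → lossy.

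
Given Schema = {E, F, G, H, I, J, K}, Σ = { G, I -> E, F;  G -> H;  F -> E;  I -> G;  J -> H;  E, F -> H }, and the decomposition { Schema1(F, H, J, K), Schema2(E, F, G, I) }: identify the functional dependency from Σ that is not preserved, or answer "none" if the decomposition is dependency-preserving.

Check G → H: no single fragment contains all of {G, H}, and the restricted closure of {G} across the fragments never reaches {H}.
G, I → E, F is preserved.
F → E is preserved.
I → G is preserved.
J → H is preserved.
E, F → H is preserved.

G -> H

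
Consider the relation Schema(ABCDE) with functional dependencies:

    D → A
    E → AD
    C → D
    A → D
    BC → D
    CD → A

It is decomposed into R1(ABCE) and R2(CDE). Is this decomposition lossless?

Common attributes: R1 ∩ R2 = {CE}.
Closure of {CE}: E → AD applies, adding AD. So (CE)⁺ = {ACDE}.
This closure contains every attribute of R2, so R1 ∩ R2 → R2. The join is lossless.

Yes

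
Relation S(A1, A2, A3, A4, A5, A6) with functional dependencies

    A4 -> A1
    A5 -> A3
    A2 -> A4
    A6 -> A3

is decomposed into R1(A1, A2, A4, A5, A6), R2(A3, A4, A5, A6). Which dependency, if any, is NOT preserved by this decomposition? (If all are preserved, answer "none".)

A4 → A1 lies within R1.
A5 → A3 lies within R2.
A2 → A4 lies within R1.
A6 → A3 lies within R2.
Every dependency is enforceable on the fragments, so the decomposition is dependency-preserving.

none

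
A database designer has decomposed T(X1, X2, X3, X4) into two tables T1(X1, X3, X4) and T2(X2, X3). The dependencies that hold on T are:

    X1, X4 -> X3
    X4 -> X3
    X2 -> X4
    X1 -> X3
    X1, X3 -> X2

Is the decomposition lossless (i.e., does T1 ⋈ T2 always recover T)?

No

Common attributes: T1 ∩ T2 = {X3}.
No dependency enlarges {X3}, so (X3)⁺ = {X3}.
The closure contains neither all of T1 = {X1, X3, X4} nor all of T2 = {X2, X3}, so the common attributes are not a superkey of either fragment. The join is lossy.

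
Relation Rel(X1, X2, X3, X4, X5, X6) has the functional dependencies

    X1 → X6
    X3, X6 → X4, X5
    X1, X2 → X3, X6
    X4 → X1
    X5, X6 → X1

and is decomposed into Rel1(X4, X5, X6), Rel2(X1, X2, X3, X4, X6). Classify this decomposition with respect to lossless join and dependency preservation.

Lossless test: (X4, X6)⁺ = {X1, X4, X6}, which is a superkey of neither fragment — lossy.
Dependency preservation: the restricted closure of {X3, X6} across the fragments never reaches {X4, X5}, so X3, X6 → X4, X5 cannot be enforced without a join — not preserved.

lossy and not dependency-preserving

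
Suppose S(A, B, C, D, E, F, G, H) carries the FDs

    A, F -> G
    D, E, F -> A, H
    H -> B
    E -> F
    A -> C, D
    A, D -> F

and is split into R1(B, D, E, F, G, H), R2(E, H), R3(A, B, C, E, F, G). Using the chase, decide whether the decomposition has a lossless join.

Chase test. Columns are A, B, C, D, E, F, G, H; row i has aⱼ where attribute j ∈ Ri, else bᵢⱼ.
Initial tableau (one row per fragment):
  row 1: b11 a2 b13 a4 a5 a6 a7 a8
  row 2: b21 b22 b23 b24 a5 b26 b27 a8
  row 3: a1 a2 a3 b34 a5 a6 a7 b38
Rows 1 and 2 agree on H; apply H→B and equate their B entries.
Rows 1 and 2 agree on E; apply E→F and equate their F entries.
No row becomes fully distinguished — the join is lossy.

No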